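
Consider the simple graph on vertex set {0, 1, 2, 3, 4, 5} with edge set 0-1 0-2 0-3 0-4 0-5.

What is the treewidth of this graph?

1

A width-1 tree decomposition is:
Bags: B1 = {0, 3}  B2 = {0, 4}  B3 = {0, 1}  B4 = {0, 2}  B5 = {0, 5}
Tree: B1–B2, B1–B3, B2–B4, B2–B5
Every bag has size at most 2, so the width is 2 − 1 = 1 and tw(G) ≤ 1. G has an edge, so its treewidth is at least 1. Hence tw(G) = 1 exactly.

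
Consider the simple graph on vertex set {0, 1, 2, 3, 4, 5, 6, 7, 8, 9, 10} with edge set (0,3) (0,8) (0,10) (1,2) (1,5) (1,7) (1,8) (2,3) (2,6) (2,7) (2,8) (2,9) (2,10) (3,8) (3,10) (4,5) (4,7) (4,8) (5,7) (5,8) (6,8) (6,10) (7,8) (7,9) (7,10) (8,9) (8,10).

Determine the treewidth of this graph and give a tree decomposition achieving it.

Every bag has size at most 4, so the width is 4 − 1 = 3 and tw(G) ≤ 3. For the lower bound, the 4 vertices {0, 3, 8, 10} are pairwise adjacent, and any tree decomposition puts a clique entirely inside one bag — forcing width ≥ 3. The upper and lower bounds meet at 3, so that is the treewidth.

Treewidth 3.
One optimal decomposition is:
Bags: B1 = {2, 7, 8, 9}  B2 = {1, 2, 7, 8}  B3 = {2, 7, 8, 10}  B4 = {2, 3, 8, 10}  B5 = {2, 6, 8, 10}  B6 = {1, 5, 7, 8}  B7 = {4, 5, 7, 8}  B8 = {0, 3, 8, 10}
Tree: B1–B2, B1–B3, B3–B4, B4–B5, B2–B6, B6–B7, B4–B8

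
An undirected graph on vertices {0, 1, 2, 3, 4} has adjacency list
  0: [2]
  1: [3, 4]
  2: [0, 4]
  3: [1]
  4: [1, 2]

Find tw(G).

A width-1 tree decomposition is:
Bags: B1 = {0, 2}  B2 = {2, 4}  B3 = {1, 4}  B4 = {1, 3}
Tree: B1–B2, B2–B3, B3–B4
The largest bag has 2 vertices, giving width 1; this decomposition certifies tw(G) ≤ 1. Any graph with an edge has treewidth ≥ 1, and G has the edge 0–2. Combining the bounds, tw(G) = 1.

1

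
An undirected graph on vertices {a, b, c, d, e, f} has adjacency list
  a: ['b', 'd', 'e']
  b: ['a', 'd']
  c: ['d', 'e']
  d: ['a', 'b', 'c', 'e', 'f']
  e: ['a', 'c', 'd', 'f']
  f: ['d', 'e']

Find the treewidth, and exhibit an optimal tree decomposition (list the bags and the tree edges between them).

Treewidth 2.
One such decomposition:
Bags: B1 = {d, e, f}  B2 = {a, d, e}  B3 = {a, b, d}  B4 = {c, d, e}
Tree: B1–B2, B2–B3, B1–B4

Each bag holds 3 vertices, so the decomposition has width 2, which upper-bounds the treewidth. For the lower bound, the 3 vertices {d, e, f} are pairwise adjacent, and any tree decomposition puts a clique entirely inside one bag — forcing width ≥ 2. The upper and lower bounds meet at 2, so that is the treewidth.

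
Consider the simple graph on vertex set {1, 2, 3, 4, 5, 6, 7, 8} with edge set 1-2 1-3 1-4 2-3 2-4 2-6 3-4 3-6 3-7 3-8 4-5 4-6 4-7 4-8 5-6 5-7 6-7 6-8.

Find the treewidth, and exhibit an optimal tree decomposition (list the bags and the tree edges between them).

The largest bag has 4 vertices, giving width 3; this decomposition certifies tw(G) ≤ 3. On the other hand G contains the 4-clique {1, 2, 3, 4}. A clique must lie in a single bag of any decomposition, so no decomposition can have width below 3. Therefore the treewidth is 3.

Treewidth 3.
One such decomposition:
Bags: B1 = {3, 4, 6, 7}  B2 = {2, 3, 4, 6}  B3 = {4, 5, 6, 7}  B4 = {3, 4, 6, 8}  B5 = {1, 2, 3, 4}
Tree: B1–B2, B1–B3, B1–B4, B2–B5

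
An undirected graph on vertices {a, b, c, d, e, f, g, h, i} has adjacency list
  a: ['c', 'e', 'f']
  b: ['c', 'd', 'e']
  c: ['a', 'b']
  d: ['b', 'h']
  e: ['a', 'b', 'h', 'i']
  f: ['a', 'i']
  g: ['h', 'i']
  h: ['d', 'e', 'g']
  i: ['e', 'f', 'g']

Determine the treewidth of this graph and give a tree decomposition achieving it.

Each bag holds 4 vertices, so the decomposition has width 3, which upper-bounds the treewidth. For the lower bound: the 4 vertex sets {a,c,f}, {b}, {e}, {d,g,h,i} are disjoint, each induces a connected subgraph, and every pair is joined by at least one edge of G. Contracting each set to a single vertex therefore yields K_{4} as a minor, and since treewidth is minor-monotone, tw(G) ≥ tw(K_{4}) = 3. Combining the bounds, tw(G) = 3.

Treewidth 3.
One such decomposition:
Bags: B1 = {a, b, c, f}  B2 = {a, b, e, f}  B3 = {b, e, f, i}  B4 = {b, d, e, i}  B5 = {d, e, h, i}  B6 = {d, g, h, i}
Tree: B1–B2, B2–B3, B3–B4, B4–B5, B5–B6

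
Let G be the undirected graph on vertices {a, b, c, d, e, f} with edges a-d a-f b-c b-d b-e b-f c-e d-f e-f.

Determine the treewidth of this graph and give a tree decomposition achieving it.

Treewidth 2.
Bags: B1 = {b, e, f}  B2 = {b, c, e}  B3 = {b, d, f}  B4 = {a, d, f}
Tree: B1–B2, B1–B3, B3–B4

Each bag holds 3 vertices, so the decomposition has width 2, which upper-bounds the treewidth. Conversely, {b, c, e} is a clique of size 3, and the vertices of any clique must share a bag in every tree decomposition; so some bag has ≥ 3 vertices and tw(G) ≥ 2. Combining the bounds, tw(G) = 2.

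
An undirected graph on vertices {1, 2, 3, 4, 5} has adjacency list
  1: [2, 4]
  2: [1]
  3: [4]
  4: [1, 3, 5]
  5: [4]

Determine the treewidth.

A width-1 tree decomposition is:
Bags: B1 = {3, 4}  B2 = {1, 4}  B3 = {4, 5}  B4 = {1, 2}
Tree: B1–B2, B1–B3, B2–B4
Every bag has size at most 2, so the width is 2 − 1 = 1 and tw(G) ≤ 1. G has an edge, so its treewidth is at least 1. Therefore the treewidth is 1.

1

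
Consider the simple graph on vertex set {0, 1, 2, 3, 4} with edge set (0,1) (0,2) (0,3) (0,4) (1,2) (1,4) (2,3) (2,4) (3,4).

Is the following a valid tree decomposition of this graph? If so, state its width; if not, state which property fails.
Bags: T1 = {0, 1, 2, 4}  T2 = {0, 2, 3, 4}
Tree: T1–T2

Yes; width 3.

Checking the three conditions: (i) the bags cover all of {0, 1, 2, 3, 4}; (ii) for each edge, some bag contains both endpoints; (iii) the bags containing any fixed vertex form a subtree. All hold, so the decomposition is valid with width 4 − 1 = 3.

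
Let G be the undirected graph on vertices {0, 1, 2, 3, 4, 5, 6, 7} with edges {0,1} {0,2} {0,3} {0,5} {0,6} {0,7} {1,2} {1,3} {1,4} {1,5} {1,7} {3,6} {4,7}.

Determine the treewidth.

A width-2 tree decomposition is:
Bags: B1 = {0, 3, 6}  B2 = {0, 1, 3}  B3 = {0, 1, 7}  B4 = {0, 1, 2}  B5 = {1, 4, 7}  B6 = {0, 1, 5}
Tree: B1–B2, B2–B3, B3–B4, B3–B5, B3–B6
Every bag has size at most 3, so the width is 3 − 1 = 2 and tw(G) ≤ 2. For the lower bound, the 3 vertices {0, 1, 2} are pairwise adjacent, and any tree decomposition puts a clique entirely inside one bag — forcing width ≥ 2. Hence tw(G) = 2 exactly.

2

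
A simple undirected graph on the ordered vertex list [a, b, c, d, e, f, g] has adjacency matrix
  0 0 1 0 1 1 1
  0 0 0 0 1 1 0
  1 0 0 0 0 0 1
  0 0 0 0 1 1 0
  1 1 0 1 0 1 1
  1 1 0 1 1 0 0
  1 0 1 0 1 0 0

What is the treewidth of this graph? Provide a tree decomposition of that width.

Every bag has size at most 3, so the width is 3 − 1 = 2 and tw(G) ≤ 2. Conversely, {a, e, g} is a clique of size 3, and the vertices of any clique must share a bag in every tree decomposition; so some bag has ≥ 3 vertices and tw(G) ≥ 2. The upper and lower bounds meet at 2, so that is the treewidth.

Treewidth 2.
One optimal decomposition is:
Bags: B1 = {a, e, f}  B2 = {a, e, g}  B3 = {d, e, f}  B4 = {a, c, g}  B5 = {b, e, f}
Tree: B1–B2, B1–B3, B2–B4, B1–B5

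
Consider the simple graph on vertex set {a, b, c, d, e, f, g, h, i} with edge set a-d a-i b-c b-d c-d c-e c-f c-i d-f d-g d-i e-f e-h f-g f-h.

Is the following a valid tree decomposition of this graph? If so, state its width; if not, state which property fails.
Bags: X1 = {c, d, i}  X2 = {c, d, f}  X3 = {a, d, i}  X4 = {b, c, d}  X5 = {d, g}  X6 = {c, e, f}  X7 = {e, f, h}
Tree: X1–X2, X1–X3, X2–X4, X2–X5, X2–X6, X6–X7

No — edge (f,g) lies in no bag.

A tree decomposition must satisfy three properties: every vertex lies in some bag; for every edge, both endpoints lie together in some bag; and for every vertex, the bags containing it form a connected subtree. Here edge (f,g) lies in no bag, so the decomposition is invalid.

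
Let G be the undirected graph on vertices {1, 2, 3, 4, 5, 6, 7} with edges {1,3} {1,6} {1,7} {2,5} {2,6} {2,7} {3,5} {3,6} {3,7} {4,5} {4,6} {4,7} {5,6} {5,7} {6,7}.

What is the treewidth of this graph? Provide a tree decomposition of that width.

Treewidth 3.
One optimal decomposition is:
Bags: B1 = {1, 3, 6, 7}  B2 = {3, 5, 6, 7}  B3 = {4, 5, 6, 7}  B4 = {2, 5, 6, 7}
Tree: B1–B2, B2–B3, B2–B4

Every bag has size at most 4, so the width is 4 − 1 = 3 and tw(G) ≤ 3. Conversely, {1, 3, 6, 7} is a clique of size 4, and the vertices of any clique must share a bag in every tree decomposition; so some bag has ≥ 4 vertices and tw(G) ≥ 3. Combining the bounds, tw(G) = 3.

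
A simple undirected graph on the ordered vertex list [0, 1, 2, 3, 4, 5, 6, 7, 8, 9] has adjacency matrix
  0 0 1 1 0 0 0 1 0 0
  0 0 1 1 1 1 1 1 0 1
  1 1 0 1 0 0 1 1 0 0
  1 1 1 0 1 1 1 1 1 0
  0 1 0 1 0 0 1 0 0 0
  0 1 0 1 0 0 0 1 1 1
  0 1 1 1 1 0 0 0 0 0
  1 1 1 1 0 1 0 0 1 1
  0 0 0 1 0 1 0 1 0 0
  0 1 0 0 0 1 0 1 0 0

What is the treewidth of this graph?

A width-3 tree decomposition is:
Bags: B1 = {1, 3, 5, 7}  B2 = {1, 2, 3, 7}  B3 = {1, 2, 3, 6}  B4 = {1, 5, 7, 9}  B5 = {0, 2, 3, 7}  B6 = {3, 5, 7, 8}  B7 = {1, 3, 4, 6}
Tree: B1–B2, B2–B3, B1–B4, B2–B5, B1–B6, B3–B7
Every bag has size at most 4, so the width is 4 − 1 = 3 and tw(G) ≤ 3. Conversely, {1, 5, 7, 9} is a clique of size 4, and the vertices of any clique must share a bag in every tree decomposition; so some bag has ≥ 4 vertices and tw(G) ≥ 3. The upper and lower bounds meet at 3, so that is the treewidth.

3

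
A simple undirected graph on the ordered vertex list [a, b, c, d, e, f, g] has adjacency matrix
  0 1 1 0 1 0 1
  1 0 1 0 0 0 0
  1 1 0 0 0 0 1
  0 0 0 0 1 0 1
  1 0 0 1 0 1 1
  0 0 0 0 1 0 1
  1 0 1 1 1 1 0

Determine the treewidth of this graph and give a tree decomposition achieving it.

Treewidth 2.
One such decomposition:
Bags: B1 = {a, c, g}  B2 = {a, e, g}  B3 = {a, b, c}  B4 = {d, e, g}  B5 = {e, f, g}
Tree: B1–B2, B1–B3, B2–B4, B4–B5

Every bag has size at most 3, so the width is 3 − 1 = 2 and tw(G) ≤ 2. For the lower bound, the 3 vertices {d, e, g} are pairwise adjacent, and any tree decomposition puts a clique entirely inside one bag — forcing width ≥ 2. The upper and lower bounds meet at 2, so that is the treewidth.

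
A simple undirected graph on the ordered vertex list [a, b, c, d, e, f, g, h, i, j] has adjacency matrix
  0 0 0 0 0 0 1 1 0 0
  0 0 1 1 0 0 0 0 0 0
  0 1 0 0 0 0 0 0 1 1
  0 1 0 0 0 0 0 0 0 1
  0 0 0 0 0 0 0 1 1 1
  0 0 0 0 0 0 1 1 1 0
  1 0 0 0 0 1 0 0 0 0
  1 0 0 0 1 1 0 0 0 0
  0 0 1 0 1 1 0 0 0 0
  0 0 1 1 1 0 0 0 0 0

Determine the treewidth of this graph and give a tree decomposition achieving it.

Treewidth 2.
One optimal decomposition is:
Bags: B1 = {a, g, h}  B2 = {f, g, h}  B3 = {e, f, h}  B4 = {e, f, i}  B5 = {e, i, j}  B6 = {c, i, j}  B7 = {c, d, j}  B8 = {b, c, d}
Tree: B1–B2, B2–B3, B3–B4, B4–B5, B5–B6, B6–B7, B7–B8

Each bag holds 3 vertices, so the decomposition has width 2, which upper-bounds the treewidth. For the lower bound, G contains the cycle a–g–f–h–a, so G is not a forest; only forests have treewidth ≤ 1, hence tw(G) ≥ 2. Hence tw(G) = 2 exactly.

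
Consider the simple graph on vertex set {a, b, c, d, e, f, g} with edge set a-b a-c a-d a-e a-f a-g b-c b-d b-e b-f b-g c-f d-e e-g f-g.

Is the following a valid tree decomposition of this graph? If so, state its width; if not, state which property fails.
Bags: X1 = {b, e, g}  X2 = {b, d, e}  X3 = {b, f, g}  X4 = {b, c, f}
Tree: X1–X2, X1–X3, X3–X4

No — vertex a appears in no bag.

A tree decomposition must satisfy three properties: every vertex lies in some bag; for every edge, both endpoints lie together in some bag; and for every vertex, the bags containing it form a connected subtree. Here vertex a appears in no bag, so the decomposition is invalid.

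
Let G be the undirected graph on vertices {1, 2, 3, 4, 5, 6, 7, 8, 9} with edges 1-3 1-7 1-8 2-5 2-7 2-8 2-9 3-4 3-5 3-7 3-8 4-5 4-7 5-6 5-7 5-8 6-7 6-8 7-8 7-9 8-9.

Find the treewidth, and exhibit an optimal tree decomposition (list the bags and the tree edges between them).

Treewidth 3.
One optimal decomposition is:
Bags: B1 = {5, 6, 7, 8}  B2 = {2, 5, 7, 8}  B3 = {3, 5, 7, 8}  B4 = {3, 4, 5, 7}  B5 = {1, 3, 7, 8}  B6 = {2, 7, 8, 9}
Tree: B1–B2, B1–B3, B3–B4, B3–B5, B2–B6

Every bag has size at most 4, so the width is 4 − 1 = 3 and tw(G) ≤ 3. Conversely, {1, 3, 7, 8} is a clique of size 4, and the vertices of any clique must share a bag in every tree decomposition; so some bag has ≥ 4 vertices and tw(G) ≥ 3. Therefore the treewidth is 3.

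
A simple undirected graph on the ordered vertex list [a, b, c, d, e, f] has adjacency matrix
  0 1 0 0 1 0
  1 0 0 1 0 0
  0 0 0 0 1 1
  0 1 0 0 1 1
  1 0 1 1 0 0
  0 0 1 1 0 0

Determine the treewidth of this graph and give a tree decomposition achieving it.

The largest bag has 3 vertices, giving width 2; this decomposition certifies tw(G) ≤ 2. The edges b–a–e–d–b form a cycle, so G is not a tree and its treewidth is at least 2. The upper and lower bounds meet at 2, so that is the treewidth.

Treewidth 2.
One such decomposition:
Bags: B1 = {a, b, d}  B2 = {a, d, e}  B3 = {d, e, f}  B4 = {c, e, f}
Tree: B1–B2, B2–B3, B3–B4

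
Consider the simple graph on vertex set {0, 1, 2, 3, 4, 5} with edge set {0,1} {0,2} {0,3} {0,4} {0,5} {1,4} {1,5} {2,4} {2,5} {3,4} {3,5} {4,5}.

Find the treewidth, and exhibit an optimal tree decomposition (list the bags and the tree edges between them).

Treewidth 3.
One such decomposition:
Bags: B1 = {0, 1, 4, 5}  B2 = {0, 3, 4, 5}  B3 = {0, 2, 4, 5}
Tree: B1–B2, B2–B3

Each bag holds 4 vertices, so the decomposition has width 3, which upper-bounds the treewidth. Conversely, {0, 1, 4, 5} is a clique of size 4, and the vertices of any clique must share a bag in every tree decomposition; so some bag has ≥ 4 vertices and tw(G) ≥ 3. Combining the bounds, tw(G) = 3.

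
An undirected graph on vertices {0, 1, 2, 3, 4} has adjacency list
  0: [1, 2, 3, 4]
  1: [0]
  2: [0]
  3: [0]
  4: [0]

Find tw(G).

A width-1 tree decomposition is:
Bags: B1 = {0, 4}  B2 = {0, 3}  B3 = {0, 2}  B4 = {0, 1}
Tree: B1–B2, B2–B3, B3–B4
The largest bag has 2 vertices, giving width 1; this decomposition certifies tw(G) ≤ 1. Since G has at least one edge (e.g. 0–4), it is not an edgeless graph, so tw(G) ≥ 1. Therefore the treewidth is 1.

1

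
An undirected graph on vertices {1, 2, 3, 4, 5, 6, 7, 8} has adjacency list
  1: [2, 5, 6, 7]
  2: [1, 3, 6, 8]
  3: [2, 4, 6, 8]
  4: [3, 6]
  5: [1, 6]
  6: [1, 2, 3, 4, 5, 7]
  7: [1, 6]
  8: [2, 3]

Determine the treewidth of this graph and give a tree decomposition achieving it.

Treewidth 2.
Bags: B1 = {1, 2, 6}  B2 = {1, 5, 6}  B3 = {2, 3, 6}  B4 = {3, 4, 6}  B5 = {1, 6, 7}  B6 = {2, 3, 8}
Tree: B1–B2, B1–B3, B3–B4, B2–B5, B3–B6

Each bag holds 3 vertices, so the decomposition has width 2, which upper-bounds the treewidth. On the other hand G contains the 3-clique {2, 3, 8}. A clique must lie in a single bag of any decomposition, so no decomposition can have width below 2. Hence tw(G) = 2 exactly.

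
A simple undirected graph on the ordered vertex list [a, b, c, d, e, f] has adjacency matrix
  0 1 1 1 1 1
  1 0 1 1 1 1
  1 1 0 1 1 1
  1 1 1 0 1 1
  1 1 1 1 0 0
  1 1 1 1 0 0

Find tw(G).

A width-4 tree decomposition is:
Bags: B1 = {a, b, c, d, e}  B2 = {a, b, c, d, f}
Tree: B1–B2
The largest bag has 5 vertices, giving width 4; this decomposition certifies tw(G) ≤ 4. For the lower bound, the 5 vertices {a, b, c, d, e} are pairwise adjacent, and any tree decomposition puts a clique entirely inside one bag — forcing width ≥ 4. The upper and lower bounds meet at 4, so that is the treewidth.

4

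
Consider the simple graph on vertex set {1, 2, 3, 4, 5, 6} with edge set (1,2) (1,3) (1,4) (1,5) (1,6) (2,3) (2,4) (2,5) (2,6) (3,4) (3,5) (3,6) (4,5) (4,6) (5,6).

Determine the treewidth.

A width-5 tree decomposition is:
Bags: B1 = {1, 2, 3, 4, 5, 6}
Tree: (single bag)
A single bag containing all 6 vertices is trivially a valid decomposition of width 5. On the other hand G contains the 6-clique {1, 2, 3, 4, 5, 6}. A clique must lie in a single bag of any decomposition, so no decomposition can have width below 5. Therefore the treewidth is 5.

5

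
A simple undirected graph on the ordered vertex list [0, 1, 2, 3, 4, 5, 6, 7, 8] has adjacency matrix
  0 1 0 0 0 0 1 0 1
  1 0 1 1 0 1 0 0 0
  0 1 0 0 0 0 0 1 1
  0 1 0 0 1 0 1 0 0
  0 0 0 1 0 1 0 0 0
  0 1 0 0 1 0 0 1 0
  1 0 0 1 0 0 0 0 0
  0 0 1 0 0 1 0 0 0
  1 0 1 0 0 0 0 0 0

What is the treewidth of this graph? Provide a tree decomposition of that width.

Treewidth 3.
Bags: B1 = {0, 3, 4, 6}  B2 = {0, 1, 3, 4}  B3 = {0, 1, 4, 5}  B4 = {0, 1, 5, 8}  B5 = {1, 2, 5, 8}  B6 = {2, 5, 7, 8}
Tree: B1–B2, B2–B3, B3–B4, B4–B5, B5–B6

Each bag holds 4 vertices, so the decomposition has width 3, which upper-bounds the treewidth. For the lower bound: the 4 vertex sets {3,4,6}, {0}, {1}, {2,5,7,8} are disjoint, each induces a connected subgraph, and every pair is joined by at least one edge of G. Contracting each set to a single vertex therefore yields K_{4} as a minor, and since treewidth is minor-monotone, tw(G) ≥ tw(K_{4}) = 3. Hence tw(G) = 3 exactly.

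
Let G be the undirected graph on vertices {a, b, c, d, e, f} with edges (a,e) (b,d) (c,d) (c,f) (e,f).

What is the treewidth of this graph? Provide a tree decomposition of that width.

Every bag has size at most 2, so the width is 2 − 1 = 1 and tw(G) ≤ 1. Any graph with an edge has treewidth ≥ 1, and G has the edge b–d. Combining the bounds, tw(G) = 1.

Treewidth 1.
One optimal decomposition is:
Bags: B1 = {b, d}  B2 = {c, d}  B3 = {c, f}  B4 = {e, f}  B5 = {a, e}
Tree: B1–B2, B2–B3, B3–B4, B4–B5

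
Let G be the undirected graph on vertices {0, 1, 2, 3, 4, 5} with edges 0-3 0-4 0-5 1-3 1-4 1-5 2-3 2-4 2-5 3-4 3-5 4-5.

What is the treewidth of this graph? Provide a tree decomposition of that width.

Each bag holds 4 vertices, so the decomposition has width 3, which upper-bounds the treewidth. On the other hand G contains the 4-clique {0, 3, 4, 5}. A clique must lie in a single bag of any decomposition, so no decomposition can have width below 3. Therefore the treewidth is 3.

Treewidth 3.
One optimal decomposition is:
Bags: B1 = {2, 3, 4, 5}  B2 = {1, 3, 4, 5}  B3 = {0, 3, 4, 5}
Tree: B1–B2, B1–B3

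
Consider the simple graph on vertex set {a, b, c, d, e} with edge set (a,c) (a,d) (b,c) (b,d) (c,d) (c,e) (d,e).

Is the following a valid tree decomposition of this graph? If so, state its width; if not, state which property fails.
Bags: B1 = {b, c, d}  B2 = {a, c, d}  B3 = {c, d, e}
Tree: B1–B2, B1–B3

Yes; width 2.

Vertex coverage: the bags together contain {a, b, c, d, e}, the full vertex set. Edge coverage: each edge of G has both endpoints in at least one bag. Running intersection: for every vertex, the bags containing it form a connected subtree. All three properties hold, so this is a valid tree decomposition of width max|bag| − 1 = 2, and hence tw(G) ≤ 2.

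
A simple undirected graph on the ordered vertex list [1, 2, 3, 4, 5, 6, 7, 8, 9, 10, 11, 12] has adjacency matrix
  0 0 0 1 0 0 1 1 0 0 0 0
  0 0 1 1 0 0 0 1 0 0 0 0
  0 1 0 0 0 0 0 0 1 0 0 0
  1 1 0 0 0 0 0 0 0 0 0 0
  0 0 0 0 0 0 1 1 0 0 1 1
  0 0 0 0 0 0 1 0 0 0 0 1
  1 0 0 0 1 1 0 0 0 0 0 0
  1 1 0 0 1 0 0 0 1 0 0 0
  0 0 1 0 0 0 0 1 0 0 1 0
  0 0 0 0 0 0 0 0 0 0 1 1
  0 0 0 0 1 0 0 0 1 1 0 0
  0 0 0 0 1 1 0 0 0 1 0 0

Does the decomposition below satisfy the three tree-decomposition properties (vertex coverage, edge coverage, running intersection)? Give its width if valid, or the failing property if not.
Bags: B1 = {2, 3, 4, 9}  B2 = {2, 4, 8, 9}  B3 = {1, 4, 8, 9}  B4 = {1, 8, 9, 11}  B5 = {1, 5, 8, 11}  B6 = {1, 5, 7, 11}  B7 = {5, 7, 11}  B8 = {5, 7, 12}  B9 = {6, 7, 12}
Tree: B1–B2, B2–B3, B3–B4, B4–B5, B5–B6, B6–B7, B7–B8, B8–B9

No — vertex 10 appears in no bag.

A tree decomposition must satisfy three properties: every vertex lies in some bag; for every edge, both endpoints lie together in some bag; and for every vertex, the bags containing it form a connected subtree. Here vertex 10 appears in no bag, so the decomposition is invalid.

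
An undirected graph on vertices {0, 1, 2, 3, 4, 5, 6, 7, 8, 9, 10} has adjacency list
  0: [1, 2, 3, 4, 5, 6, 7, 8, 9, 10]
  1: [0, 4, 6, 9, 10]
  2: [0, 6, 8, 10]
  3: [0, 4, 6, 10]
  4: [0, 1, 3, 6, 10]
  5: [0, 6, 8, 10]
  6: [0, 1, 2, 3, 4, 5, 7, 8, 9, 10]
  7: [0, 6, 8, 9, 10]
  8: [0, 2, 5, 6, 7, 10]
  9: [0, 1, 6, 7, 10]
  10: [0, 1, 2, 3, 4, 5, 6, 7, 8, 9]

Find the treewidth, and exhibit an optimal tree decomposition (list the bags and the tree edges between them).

Treewidth 4.
One optimal decomposition is:
Bags: B1 = {0, 6, 7, 8, 10}  B2 = {0, 5, 6, 8, 10}  B3 = {0, 2, 6, 8, 10}  B4 = {0, 6, 7, 9, 10}  B5 = {0, 1, 6, 9, 10}  B6 = {0, 1, 4, 6, 10}  B7 = {0, 3, 4, 6, 10}
Tree: B1–B2, B1–B3, B1–B4, B4–B5, B5–B6, B6–B7

Each bag holds 5 vertices, so the decomposition has width 4, which upper-bounds the treewidth. Conversely, {0, 1, 6, 9, 10} is a clique of size 5, and the vertices of any clique must share a bag in every tree decomposition; so some bag has ≥ 5 vertices and tw(G) ≥ 4. The upper and lower bounds meet at 4, so that is the treewidth.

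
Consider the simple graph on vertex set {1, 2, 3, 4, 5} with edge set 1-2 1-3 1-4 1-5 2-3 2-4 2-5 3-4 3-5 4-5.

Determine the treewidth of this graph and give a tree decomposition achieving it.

A single bag containing all 5 vertices is trivially a valid decomposition of width 4. For the lower bound, the 5 vertices {1, 2, 3, 4, 5} are pairwise adjacent, and any tree decomposition puts a clique entirely inside one bag — forcing width ≥ 4. Combining the bounds, tw(G) = 4.

Treewidth 4.
Bags: B1 = {1, 2, 3, 4, 5}
Tree: (single bag)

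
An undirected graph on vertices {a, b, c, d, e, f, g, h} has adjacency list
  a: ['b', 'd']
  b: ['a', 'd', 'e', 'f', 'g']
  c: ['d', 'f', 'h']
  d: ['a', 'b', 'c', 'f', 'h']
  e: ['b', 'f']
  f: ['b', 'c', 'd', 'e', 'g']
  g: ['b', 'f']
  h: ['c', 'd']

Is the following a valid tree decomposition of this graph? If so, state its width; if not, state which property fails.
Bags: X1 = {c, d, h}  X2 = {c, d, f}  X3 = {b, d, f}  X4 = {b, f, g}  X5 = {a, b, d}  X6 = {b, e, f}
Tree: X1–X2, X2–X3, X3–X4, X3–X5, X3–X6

Every vertex of G appears in some bag (union = {a, b, c, d, e, f, g, h}); every edge is covered by a bag; and for each vertex v the set of bags containing v is connected in the bag tree. The decomposition is therefore valid. The largest bag has 3 vertices, so the width is 2.

Yes; width 2.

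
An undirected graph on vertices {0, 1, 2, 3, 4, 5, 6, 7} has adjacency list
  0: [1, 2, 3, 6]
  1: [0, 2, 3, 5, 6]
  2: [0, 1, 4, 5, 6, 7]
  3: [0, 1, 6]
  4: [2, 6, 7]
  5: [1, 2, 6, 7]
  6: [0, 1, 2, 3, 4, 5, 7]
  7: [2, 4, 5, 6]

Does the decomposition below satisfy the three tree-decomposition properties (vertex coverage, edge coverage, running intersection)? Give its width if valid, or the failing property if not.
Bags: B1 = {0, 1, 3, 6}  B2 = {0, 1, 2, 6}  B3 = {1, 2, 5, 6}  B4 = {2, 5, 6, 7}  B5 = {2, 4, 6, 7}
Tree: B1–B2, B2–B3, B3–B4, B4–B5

Vertex coverage: the bags together contain {0, 1, 2, 3, 4, 5, 6, 7}, the full vertex set. Edge coverage: each edge of G has both endpoints in at least one bag. Running intersection: for every vertex, the bags containing it form a connected subtree. All three properties hold, so this is a valid tree decomposition of width max|bag| − 1 = 3, and hence tw(G) ≤ 3.

Yes; width 3.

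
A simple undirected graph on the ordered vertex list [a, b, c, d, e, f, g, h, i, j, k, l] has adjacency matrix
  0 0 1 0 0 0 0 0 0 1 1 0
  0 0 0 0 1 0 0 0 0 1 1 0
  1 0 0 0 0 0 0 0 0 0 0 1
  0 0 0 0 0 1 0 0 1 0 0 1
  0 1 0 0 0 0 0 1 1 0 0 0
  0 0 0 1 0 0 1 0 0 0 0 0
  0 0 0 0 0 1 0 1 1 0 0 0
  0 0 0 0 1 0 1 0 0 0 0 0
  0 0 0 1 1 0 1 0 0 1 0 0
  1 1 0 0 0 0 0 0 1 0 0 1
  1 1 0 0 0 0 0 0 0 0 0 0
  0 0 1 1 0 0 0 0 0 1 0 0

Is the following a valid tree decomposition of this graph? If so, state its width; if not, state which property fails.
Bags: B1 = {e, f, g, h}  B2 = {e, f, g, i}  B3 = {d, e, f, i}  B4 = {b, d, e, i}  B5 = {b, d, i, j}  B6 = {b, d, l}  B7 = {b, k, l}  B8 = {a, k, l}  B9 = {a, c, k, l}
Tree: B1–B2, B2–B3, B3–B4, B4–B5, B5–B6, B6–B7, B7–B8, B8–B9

A tree decomposition must satisfy three properties: every vertex lies in some bag; for every edge, both endpoints lie together in some bag; and for every vertex, the bags containing it form a connected subtree. Here edge (j,l) lies in no bag, so the decomposition is invalid.

No — edge (j,l) lies in no bag.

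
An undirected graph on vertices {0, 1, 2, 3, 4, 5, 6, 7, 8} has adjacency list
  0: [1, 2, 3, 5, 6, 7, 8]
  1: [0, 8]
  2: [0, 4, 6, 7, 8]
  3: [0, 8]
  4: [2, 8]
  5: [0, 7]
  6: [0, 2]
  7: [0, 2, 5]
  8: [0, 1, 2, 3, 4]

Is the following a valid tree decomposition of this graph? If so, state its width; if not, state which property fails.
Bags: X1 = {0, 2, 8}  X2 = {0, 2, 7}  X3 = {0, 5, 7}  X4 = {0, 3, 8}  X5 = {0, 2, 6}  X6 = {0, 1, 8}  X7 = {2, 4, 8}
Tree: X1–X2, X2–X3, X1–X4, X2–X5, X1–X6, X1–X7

Every vertex of G appears in some bag (union = {0, 1, 2, 3, 4, 5, 6, 7, 8}); every edge is covered by a bag; and for each vertex v the set of bags containing v is connected in the bag tree. The decomposition is therefore valid. The largest bag has 3 vertices, so the width is 2.

Yes; width 2.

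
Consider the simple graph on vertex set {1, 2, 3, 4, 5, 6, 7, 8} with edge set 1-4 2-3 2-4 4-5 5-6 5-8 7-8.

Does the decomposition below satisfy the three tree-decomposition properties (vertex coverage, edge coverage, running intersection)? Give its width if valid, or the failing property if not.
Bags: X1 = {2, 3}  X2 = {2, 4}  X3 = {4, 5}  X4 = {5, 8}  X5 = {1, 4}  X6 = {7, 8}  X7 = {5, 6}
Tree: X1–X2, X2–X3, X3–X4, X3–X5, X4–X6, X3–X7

Yes; width 1.

Checking the three conditions: (i) the bags cover all of {1, 2, 3, 4, 5, 6, 7, 8}; (ii) for each edge, some bag contains both endpoints; (iii) the bags containing any fixed vertex form a subtree. All hold, so the decomposition is valid with width 2 − 1 = 1.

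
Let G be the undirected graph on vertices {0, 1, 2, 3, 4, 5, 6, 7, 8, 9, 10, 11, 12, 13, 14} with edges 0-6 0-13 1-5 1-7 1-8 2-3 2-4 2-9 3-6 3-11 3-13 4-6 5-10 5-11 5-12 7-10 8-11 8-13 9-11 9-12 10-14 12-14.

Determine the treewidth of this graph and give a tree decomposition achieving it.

Treewidth 3.
One such decomposition:
Bags: B1 = {0, 4, 6, 13}  B2 = {3, 4, 6, 13}  B3 = {2, 3, 4, 13}  B4 = {2, 3, 8, 13}  B5 = {2, 3, 8, 11}  B6 = {2, 8, 9, 11}  B7 = {1, 8, 9, 11}  B8 = {1, 5, 9, 11}  B9 = {1, 5, 9, 12}  B10 = {1, 5, 7, 12}  B11 = {5, 7, 10, 12}  B12 = {7, 10, 12, 14}
Tree: B1–B2, B2–B3, B3–B4, B4–B5, B5–B6, B6–B7, B7–B8, B8–B9, B9–B10, B10–B11, B11–B12

Each bag holds 4 vertices, so the decomposition has width 3, which upper-bounds the treewidth. For the lower bound: the 4 vertex sets {0,4,6}, {13}, {3}, {2,8,9,11} are disjoint, each induces a connected subgraph, and every pair is joined by at least one edge of G. Contracting each set to a single vertex therefore yields K_{4} as a minor, and since treewidth is minor-monotone, tw(G) ≥ tw(K_{4}) = 3. The upper and lower bounds meet at 3, so that is the treewidth.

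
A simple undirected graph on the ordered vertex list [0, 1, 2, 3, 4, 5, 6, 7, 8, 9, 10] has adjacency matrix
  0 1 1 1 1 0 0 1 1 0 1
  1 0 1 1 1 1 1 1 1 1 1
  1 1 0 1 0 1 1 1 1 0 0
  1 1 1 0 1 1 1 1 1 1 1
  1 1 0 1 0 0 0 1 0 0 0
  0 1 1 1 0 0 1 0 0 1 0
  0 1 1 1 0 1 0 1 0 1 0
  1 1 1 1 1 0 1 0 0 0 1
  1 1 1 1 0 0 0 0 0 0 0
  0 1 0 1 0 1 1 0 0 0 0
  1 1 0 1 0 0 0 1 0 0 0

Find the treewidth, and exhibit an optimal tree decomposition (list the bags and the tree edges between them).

Every bag has size at most 5, so the width is 5 − 1 = 4 and tw(G) ≤ 4. For the lower bound, the 5 vertices {0, 1, 2, 3, 8} are pairwise adjacent, and any tree decomposition puts a clique entirely inside one bag — forcing width ≥ 4. Hence tw(G) = 4 exactly.

Treewidth 4.
One optimal decomposition is:
Bags: B1 = {1, 2, 3, 5, 6}  B2 = {1, 2, 3, 6, 7}  B3 = {0, 1, 2, 3, 7}  B4 = {0, 1, 2, 3, 8}  B5 = {1, 3, 5, 6, 9}  B6 = {0, 1, 3, 4, 7}  B7 = {0, 1, 3, 7, 10}
Tree: B1–B2, B2–B3, B3–B4, B1–B5, B3–B6, B3–B7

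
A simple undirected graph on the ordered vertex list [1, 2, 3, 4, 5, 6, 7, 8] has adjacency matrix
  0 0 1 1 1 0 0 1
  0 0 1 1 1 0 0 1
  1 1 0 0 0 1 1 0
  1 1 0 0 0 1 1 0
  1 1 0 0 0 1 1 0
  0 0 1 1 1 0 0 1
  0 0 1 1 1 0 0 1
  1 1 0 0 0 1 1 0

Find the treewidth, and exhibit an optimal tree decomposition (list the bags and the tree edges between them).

Every bag has size at most 5, so the width is 5 − 1 = 4 and tw(G) ≤ 4. For the lower bound: the 5 vertex sets {1,8}, {5,6}, {4,7}, {2}, {3} are disjoint, each induces a connected subgraph, and every pair is joined by at least one edge of G. Contracting each set to a single vertex therefore yields K_{5} as a minor, and since treewidth is minor-monotone, tw(G) ≥ tw(K_{5}) = 4. Combining the bounds, tw(G) = 4.

Treewidth 4.
One such decomposition:
Bags: B1 = {1, 2, 6, 7, 8}  B2 = {1, 2, 5, 6, 7}  B3 = {1, 2, 4, 6, 7}  B4 = {1, 2, 3, 6, 7}
Tree: B1–B2, B2–B3, B3–B4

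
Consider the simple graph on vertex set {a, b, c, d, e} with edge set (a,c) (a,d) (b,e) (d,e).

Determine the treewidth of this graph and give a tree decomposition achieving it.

Treewidth 1.
Bags: B1 = {b, e}  B2 = {d, e}  B3 = {a, d}  B4 = {a, c}
Tree: B1–B2, B2–B3, B3–B4

Every bag has size at most 2, so the width is 2 − 1 = 1 and tw(G) ≤ 1. Since G has at least one edge (e.g. b–e), it is not an edgeless graph, so tw(G) ≥ 1. Hence tw(G) = 1 exactly.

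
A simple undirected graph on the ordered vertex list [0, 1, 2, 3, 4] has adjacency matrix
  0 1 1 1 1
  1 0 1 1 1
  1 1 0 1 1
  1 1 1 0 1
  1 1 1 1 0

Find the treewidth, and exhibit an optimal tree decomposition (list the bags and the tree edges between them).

Treewidth 4.
Bags: B1 = {0, 1, 2, 3, 4}
Tree: (single bag)

A single bag containing all 5 vertices is trivially a valid decomposition of width 4. For the lower bound, the 5 vertices {0, 1, 2, 3, 4} are pairwise adjacent, and any tree decomposition puts a clique entirely inside one bag — forcing width ≥ 4. Therefore the treewidth is 4.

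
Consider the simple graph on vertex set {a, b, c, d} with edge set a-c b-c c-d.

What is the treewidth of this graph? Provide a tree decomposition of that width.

Treewidth 1.
Bags: B1 = {c, d}  B2 = {b, c}  B3 = {a, c}
Tree: B1–B2, B1–B3

Each bag holds 2 vertices, so the decomposition has width 1, which upper-bounds the treewidth. Any graph with an edge has treewidth ≥ 1, and G has the edge d–c. Hence tw(G) = 1 exactly.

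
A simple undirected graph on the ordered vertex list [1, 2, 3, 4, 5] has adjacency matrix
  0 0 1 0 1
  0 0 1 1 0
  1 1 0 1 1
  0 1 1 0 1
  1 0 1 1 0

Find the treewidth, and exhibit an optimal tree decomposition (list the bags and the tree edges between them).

Every bag has size at most 3, so the width is 3 − 1 = 2 and tw(G) ≤ 2. On the other hand G contains the 3-clique {1, 3, 5}. A clique must lie in a single bag of any decomposition, so no decomposition can have width below 2. Combining the bounds, tw(G) = 2.

Treewidth 2.
One such decomposition:
Bags: B1 = {3, 4, 5}  B2 = {2, 3, 4}  B3 = {1, 3, 5}
Tree: B1–B2, B1–B3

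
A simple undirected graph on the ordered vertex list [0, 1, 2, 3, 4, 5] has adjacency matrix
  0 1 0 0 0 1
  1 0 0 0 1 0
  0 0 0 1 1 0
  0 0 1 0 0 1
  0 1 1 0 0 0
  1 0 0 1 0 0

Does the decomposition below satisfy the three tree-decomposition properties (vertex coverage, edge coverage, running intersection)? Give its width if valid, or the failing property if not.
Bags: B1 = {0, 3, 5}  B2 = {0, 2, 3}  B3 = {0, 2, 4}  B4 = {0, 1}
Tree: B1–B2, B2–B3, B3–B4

A tree decomposition must satisfy three properties: every vertex lies in some bag; for every edge, both endpoints lie together in some bag; and for every vertex, the bags containing it form a connected subtree. Here edge (4,1) lies in no bag, so the decomposition is invalid.

No — edge (4,1) lies in no bag.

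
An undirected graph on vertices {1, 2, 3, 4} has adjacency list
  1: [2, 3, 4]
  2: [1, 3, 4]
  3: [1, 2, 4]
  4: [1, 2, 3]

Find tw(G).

3

A width-3 tree decomposition is:
Bags: B1 = {1, 2, 3, 4}
Tree: (single bag)
A single bag containing all 4 vertices is trivially a valid decomposition of width 3. Conversely, {1, 2, 3, 4} is a clique of size 4, and the vertices of any clique must share a bag in every tree decomposition; so some bag has ≥ 4 vertices and tw(G) ≥ 3. Therefore the treewidth is 3.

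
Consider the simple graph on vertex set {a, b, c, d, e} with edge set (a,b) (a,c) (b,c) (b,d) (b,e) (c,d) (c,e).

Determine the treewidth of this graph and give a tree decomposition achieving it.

Every bag has size at most 3, so the width is 3 − 1 = 2 and tw(G) ≤ 2. Conversely, {b, c, d} is a clique of size 3, and the vertices of any clique must share a bag in every tree decomposition; so some bag has ≥ 3 vertices and tw(G) ≥ 2. Hence tw(G) = 2 exactly.

Treewidth 2.
One optimal decomposition is:
Bags: B1 = {b, c, d}  B2 = {b, c, e}  B3 = {a, b, c}
Tree: B1–B2, B1–B3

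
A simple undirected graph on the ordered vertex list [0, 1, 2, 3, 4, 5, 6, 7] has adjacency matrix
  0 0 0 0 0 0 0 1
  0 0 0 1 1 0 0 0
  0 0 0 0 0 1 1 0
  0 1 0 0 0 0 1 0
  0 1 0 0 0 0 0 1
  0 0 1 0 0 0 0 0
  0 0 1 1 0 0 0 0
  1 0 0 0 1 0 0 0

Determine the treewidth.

1

A width-1 tree decomposition is:
Bags: B1 = {0, 7}  B2 = {4, 7}  B3 = {1, 4}  B4 = {1, 3}  B5 = {3, 6}  B6 = {2, 6}  B7 = {2, 5}
Tree: B1–B2, B2–B3, B3–B4, B4–B5, B5–B6, B6–B7
Every bag has size at most 2, so the width is 2 − 1 = 1 and tw(G) ≤ 1. G has an edge, so its treewidth is at least 1. Therefore the treewidth is 1.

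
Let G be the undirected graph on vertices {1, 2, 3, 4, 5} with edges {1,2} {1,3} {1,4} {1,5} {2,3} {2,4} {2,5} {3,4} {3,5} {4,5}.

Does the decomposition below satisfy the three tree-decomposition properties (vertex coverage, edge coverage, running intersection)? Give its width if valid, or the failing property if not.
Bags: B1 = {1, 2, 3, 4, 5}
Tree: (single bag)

Checking the three conditions: (i) the bags cover all of {1, 2, 3, 4, 5}; (ii) for each edge, some bag contains both endpoints; (iii) the bags containing any fixed vertex form a subtree. All hold, so the decomposition is valid with width 5 − 1 = 4.

Yes; width 4.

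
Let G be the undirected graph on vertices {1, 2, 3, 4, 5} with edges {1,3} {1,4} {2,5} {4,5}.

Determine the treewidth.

1

A width-1 tree decomposition is:
Bags: B1 = {2, 5}  B2 = {4, 5}  B3 = {1, 4}  B4 = {1, 3}
Tree: B1–B2, B2–B3, B3–B4
Every bag has size at most 2, so the width is 2 − 1 = 1 and tw(G) ≤ 1. Any graph with an edge has treewidth ≥ 1, and G has the edge 2–5. The upper and lower bounds meet at 1, so that is the treewidth.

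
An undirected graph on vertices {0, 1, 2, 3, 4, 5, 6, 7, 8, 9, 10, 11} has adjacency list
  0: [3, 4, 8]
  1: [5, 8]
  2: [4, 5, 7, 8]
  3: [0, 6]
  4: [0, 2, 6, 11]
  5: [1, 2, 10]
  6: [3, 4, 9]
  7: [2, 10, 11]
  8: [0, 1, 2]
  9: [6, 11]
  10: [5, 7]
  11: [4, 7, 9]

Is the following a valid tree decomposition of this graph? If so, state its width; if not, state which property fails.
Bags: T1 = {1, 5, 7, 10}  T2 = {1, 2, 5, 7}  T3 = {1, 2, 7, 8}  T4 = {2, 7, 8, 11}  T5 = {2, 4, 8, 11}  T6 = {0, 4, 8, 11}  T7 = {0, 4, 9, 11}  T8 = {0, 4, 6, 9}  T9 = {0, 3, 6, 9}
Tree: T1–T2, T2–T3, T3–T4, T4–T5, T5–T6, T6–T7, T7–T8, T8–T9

Every vertex of G appears in some bag (union = {0, 1, 2, 3, 4, 5, 6, 7, 8, 9, 10, 11}); every edge is covered by a bag; and for each vertex v the set of bags containing v is connected in the bag tree. The decomposition is therefore valid. The largest bag has 4 vertices, so the width is 3.

Yes; width 3.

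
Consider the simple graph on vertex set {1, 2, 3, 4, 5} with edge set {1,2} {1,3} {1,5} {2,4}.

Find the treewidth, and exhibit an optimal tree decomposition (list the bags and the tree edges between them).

Each bag holds 2 vertices, so the decomposition has width 1, which upper-bounds the treewidth. G has an edge, so its treewidth is at least 1. Hence tw(G) = 1 exactly.

Treewidth 1.
One such decomposition:
Bags: B1 = {1, 5}  B2 = {1, 2}  B3 = {2, 4}  B4 = {1, 3}
Tree: B1–B2, B2–B3, B1–B4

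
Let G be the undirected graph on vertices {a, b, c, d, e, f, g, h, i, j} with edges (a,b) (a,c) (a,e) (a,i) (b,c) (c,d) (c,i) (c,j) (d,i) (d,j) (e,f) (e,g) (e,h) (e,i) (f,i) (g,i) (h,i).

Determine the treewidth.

A width-2 tree decomposition is:
Bags: B1 = {e, g, i}  B2 = {e, h, i}  B3 = {a, e, i}  B4 = {a, c, i}  B5 = {c, d, i}  B6 = {e, f, i}  B7 = {a, b, c}  B8 = {c, d, j}
Tree: B1–B2, B2–B3, B3–B4, B4–B5, B2–B6, B4–B7, B5–B8
Every bag has size at most 3, so the width is 3 − 1 = 2 and tw(G) ≤ 2. Conversely, {c, d, j} is a clique of size 3, and the vertices of any clique must share a bag in every tree decomposition; so some bag has ≥ 3 vertices and tw(G) ≥ 2. Hence tw(G) = 2 exactly.

2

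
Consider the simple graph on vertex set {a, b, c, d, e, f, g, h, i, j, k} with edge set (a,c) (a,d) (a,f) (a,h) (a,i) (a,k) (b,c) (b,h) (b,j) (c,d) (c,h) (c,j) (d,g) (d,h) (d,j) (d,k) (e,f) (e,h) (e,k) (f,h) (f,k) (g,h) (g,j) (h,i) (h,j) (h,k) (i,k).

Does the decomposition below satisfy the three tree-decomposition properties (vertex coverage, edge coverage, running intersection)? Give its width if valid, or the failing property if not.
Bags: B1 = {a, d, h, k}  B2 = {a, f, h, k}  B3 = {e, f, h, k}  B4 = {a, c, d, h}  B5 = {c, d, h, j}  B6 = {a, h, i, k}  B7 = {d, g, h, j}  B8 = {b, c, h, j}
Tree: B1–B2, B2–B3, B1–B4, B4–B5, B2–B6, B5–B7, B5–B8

Checking the three conditions: (i) the bags cover all of {a, b, c, d, e, f, g, h, i, j, k}; (ii) for each edge, some bag contains both endpoints; (iii) the bags containing any fixed vertex form a subtree. All hold, so the decomposition is valid with width 4 − 1 = 3.

Yes; width 3.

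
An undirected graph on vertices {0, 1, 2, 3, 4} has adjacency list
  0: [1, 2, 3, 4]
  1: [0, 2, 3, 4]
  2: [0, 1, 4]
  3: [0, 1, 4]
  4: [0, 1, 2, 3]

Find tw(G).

3

A width-3 tree decomposition is:
Bags: B1 = {0, 1, 3, 4}  B2 = {0, 1, 2, 4}
Tree: B1–B2
Every bag has size at most 4, so the width is 4 − 1 = 3 and tw(G) ≤ 3. Conversely, {0, 1, 2, 4} is a clique of size 4, and the vertices of any clique must share a bag in every tree decomposition; so some bag has ≥ 4 vertices and tw(G) ≥ 3. The upper and lower bounds meet at 3, so that is the treewidth.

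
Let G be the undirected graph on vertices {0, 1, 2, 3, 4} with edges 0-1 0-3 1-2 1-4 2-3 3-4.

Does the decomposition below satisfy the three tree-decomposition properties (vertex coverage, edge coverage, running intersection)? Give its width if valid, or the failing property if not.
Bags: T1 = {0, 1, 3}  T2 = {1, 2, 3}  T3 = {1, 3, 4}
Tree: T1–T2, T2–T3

Yes; width 2.

Vertex coverage: the bags together contain {0, 1, 2, 3, 4}, the full vertex set. Edge coverage: each edge of G has both endpoints in at least one bag. Running intersection: for every vertex, the bags containing it form a connected subtree. All three properties hold, so this is a valid tree decomposition of width max|bag| − 1 = 2, and hence tw(G) ≤ 2.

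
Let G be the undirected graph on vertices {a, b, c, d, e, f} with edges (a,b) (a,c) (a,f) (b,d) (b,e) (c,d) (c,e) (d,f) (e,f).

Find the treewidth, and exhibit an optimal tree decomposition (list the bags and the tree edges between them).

Treewidth 3.
Bags: B1 = {a, d, e, f}  B2 = {a, b, d, e}  B3 = {a, c, d, e}
Tree: B1–B2, B2–B3

Each bag holds 4 vertices, so the decomposition has width 3, which upper-bounds the treewidth. For the lower bound: the 4 vertex sets {a,f}, {b,e}, {d}, {c} are disjoint, each induces a connected subgraph, and every pair is joined by at least one edge of G. Contracting each set to a single vertex therefore yields K_{4} as a minor, and since treewidth is minor-monotone, tw(G) ≥ tw(K_{4}) = 3. The upper and lower bounds meet at 3, so that is the treewidth.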